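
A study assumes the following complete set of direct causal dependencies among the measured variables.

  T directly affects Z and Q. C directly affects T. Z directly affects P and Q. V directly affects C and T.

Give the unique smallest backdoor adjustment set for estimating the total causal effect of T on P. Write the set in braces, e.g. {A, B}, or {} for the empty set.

Variables eligible for adjustment (non-descendants of T, excluding T and P): {C, V}.
Backdoor paths from T to P:
  (none)
With no backdoor paths the empty set already satisfies the criterion, and it is trivially minimal.

{}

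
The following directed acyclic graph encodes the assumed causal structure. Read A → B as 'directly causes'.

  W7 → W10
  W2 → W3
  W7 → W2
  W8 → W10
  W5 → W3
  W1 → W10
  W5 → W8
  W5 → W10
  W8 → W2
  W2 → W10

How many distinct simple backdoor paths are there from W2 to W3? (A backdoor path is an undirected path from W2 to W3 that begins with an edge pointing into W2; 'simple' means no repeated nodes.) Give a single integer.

A backdoor path from W2 to W3 is any simple undirected path whose first edge points into W2 (i.e. leaves W2 via a parent).
Parents of W2: {W7, W8}.
Enumerating:
  P1: W2 <- W7 -> W10 <- W5 -> W3
  P2: W2 <- W7 -> W10 <- W8 <- W5 -> W3
  P3: W2 <- W8 <- W5 -> W3
  P4: W2 <- W8 -> W10 <- W5 -> W3
That exhausts the simple backdoor paths. Count: 4.

4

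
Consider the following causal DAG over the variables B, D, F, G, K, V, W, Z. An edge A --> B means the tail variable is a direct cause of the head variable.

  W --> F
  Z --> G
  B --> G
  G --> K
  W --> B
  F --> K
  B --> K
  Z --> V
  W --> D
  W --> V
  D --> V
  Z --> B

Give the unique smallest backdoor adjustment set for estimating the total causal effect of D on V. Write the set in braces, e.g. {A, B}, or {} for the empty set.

{W}

Variables eligible for adjustment (non-descendants of D, excluding D and V): {B, F, G, K, W, Z}.
Backdoor paths from D to V:
  P1: D <- W -> F -> K <- B <- Z -> V
  P2: D <- W -> F -> K <- B -> G <- Z -> V
  P3: D <- W -> F -> K <- G <- Z -> V
  P4: D <- W -> F -> K <- G <- B <- Z -> V
  P5: D <- W -> B <- Z -> V
  P6: D <- W -> B -> G <- Z -> V
  P7: D <- W -> B -> K <- G <- Z -> V
  P8: D <- W -> V
The empty set is not sufficient: P8 (D <- W -> V) has no collider blocking it and no conditioned non-collider, so it is open.
Try {W}:
  P1: blocked at fork node W ∈ conditioning set.
  P2: blocked at fork node W ∈ conditioning set.
  P3: blocked at fork node W ∈ conditioning set.
  P4: blocked at fork node W ∈ conditioning set.
  P5: blocked at fork node W ∈ conditioning set.
  P6: blocked at fork node W ∈ conditioning set.
  P7: blocked at fork node W ∈ conditioning set.
  P8: blocked at fork node W ∈ conditioning set.
{W} contains no descendant of D and blocks every backdoor path.
No other singleton works — e.g. {F} leaves P8 open — so {W} is the unique smallest valid adjustment set.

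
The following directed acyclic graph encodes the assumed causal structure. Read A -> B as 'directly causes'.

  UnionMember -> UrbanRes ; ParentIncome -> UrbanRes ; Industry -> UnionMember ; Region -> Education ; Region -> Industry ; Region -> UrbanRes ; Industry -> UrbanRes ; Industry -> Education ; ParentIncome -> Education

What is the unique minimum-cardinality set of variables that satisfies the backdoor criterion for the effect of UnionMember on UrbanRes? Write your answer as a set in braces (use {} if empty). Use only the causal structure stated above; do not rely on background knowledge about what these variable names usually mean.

Variables eligible for adjustment (non-descendants of UnionMember, excluding UnionMember and UrbanRes): {Education, Industry, ParentIncome, Region}.
Backdoor paths from UnionMember to UrbanRes:
  P1: UnionMember <- Industry <- Region -> UrbanRes
  P2: UnionMember <- Industry <- Region -> Education <- ParentIncome -> UrbanRes
  P3: UnionMember <- Industry -> UrbanRes
  P4: UnionMember <- Industry -> Education <- Region -> UrbanRes
  P5: UnionMember <- Industry -> Education <- ParentIncome -> UrbanRes
The empty set is not sufficient: P1 (UnionMember <- Industry <- Region -> UrbanRes) has no collider blocking it and no conditioned non-collider, so it is open.
Try {Industry}:
  P1: blocked at chain node Industry ∈ conditioning set.
  P2: blocked at chain node Industry ∈ conditioning set.
  P3: blocked at fork node Industry ∈ conditioning set.
  P4: blocked at fork node Industry ∈ conditioning set.
  P5: blocked at fork node Industry ∈ conditioning set.
{Industry} contains no descendant of UnionMember and blocks every backdoor path.
No other singleton works — e.g. {Region} leaves P3 open — so {Industry} is the unique smallest valid adjustment set.

{Industry}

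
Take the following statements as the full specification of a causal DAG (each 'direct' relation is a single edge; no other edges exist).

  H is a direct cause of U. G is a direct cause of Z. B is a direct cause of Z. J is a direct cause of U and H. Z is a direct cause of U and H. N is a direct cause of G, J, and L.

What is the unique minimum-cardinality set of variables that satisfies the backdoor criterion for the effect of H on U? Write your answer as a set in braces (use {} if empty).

{J, Z}

Variables eligible for adjustment (non-descendants of H, excluding H and U): {B, G, J, L, N, Z}.
Backdoor paths from H to U:
  P1: H <- J <- N -> G -> Z -> U
  P2: H <- J -> U
  P3: H <- Z <- G <- N -> J -> U
  P4: H <- Z -> U
The empty set is not sufficient: P1 (H <- J <- N -> G -> Z -> U) has no collider blocking it and no conditioned non-collider, so it is open.
Try {J, Z}:
  P1: blocked at chain node J ∈ conditioning set.
  P2: blocked at fork node J ∈ conditioning set.
  P3: blocked at chain node Z ∈ conditioning set.
  P4: blocked at fork node Z ∈ conditioning set.
{J, Z} contains no descendant of H and blocks every backdoor path.
Every element of {J, Z} is needed (dropping J leaves P2 open; dropping Z leaves P4 open), so no proper subset is valid.
Among all size-2 subsets of the eligible variables, only {J, Z} blocks every backdoor path, so it is the unique smallest valid adjustment set.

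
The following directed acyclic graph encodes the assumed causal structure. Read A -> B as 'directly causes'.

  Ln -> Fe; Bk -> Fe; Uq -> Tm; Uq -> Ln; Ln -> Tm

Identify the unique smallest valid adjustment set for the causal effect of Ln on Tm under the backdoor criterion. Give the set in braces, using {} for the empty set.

Variables eligible for adjustment (non-descendants of Ln, excluding Ln and Tm): {Bk, Uq}.
Backdoor paths from Ln to Tm:
  P1: Ln <- Uq -> Tm
The empty set is not sufficient: P1 (Ln <- Uq -> Tm) has no collider blocking it and no conditioned non-collider, so it is open.
Try {Uq}:
  P1: blocked at fork node Uq ∈ conditioning set.
{Uq} contains no descendant of Ln and blocks every backdoor path.
No other singleton works — e.g. {Bk} leaves P1 open — so {Uq} is the unique smallest valid adjustment set.

{Uq}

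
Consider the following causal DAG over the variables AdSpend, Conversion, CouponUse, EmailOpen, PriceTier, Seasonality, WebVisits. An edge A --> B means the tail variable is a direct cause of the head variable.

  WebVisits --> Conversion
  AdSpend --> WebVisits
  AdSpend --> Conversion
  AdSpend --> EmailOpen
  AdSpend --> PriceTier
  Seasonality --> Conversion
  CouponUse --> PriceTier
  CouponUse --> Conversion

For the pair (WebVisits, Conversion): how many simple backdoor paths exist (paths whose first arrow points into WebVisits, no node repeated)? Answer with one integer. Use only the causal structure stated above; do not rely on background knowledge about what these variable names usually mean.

A backdoor path from WebVisits to Conversion is any simple undirected path whose first edge points into WebVisits (i.e. leaves WebVisits via a parent).
Parents of WebVisits: {AdSpend}.
Enumerating:
  P1: WebVisits <- AdSpend -> PriceTier <- CouponUse -> Conversion
  P2: WebVisits <- AdSpend -> Conversion
That exhausts the simple backdoor paths. Count: 2.

2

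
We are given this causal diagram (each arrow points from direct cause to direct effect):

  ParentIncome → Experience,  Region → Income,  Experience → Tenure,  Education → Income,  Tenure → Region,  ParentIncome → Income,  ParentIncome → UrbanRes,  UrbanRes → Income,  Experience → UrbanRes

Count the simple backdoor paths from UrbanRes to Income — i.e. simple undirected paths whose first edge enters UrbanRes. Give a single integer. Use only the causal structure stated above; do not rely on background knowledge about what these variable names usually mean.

4

A backdoor path from UrbanRes to Income is any simple undirected path whose first edge points into UrbanRes (i.e. leaves UrbanRes via a parent).
Parents of UrbanRes: {Experience, ParentIncome}.
Enumerating:
  P1: UrbanRes <- ParentIncome -> Experience -> Tenure -> Region -> Income
  P2: UrbanRes <- ParentIncome -> Income
  P3: UrbanRes <- Experience <- ParentIncome -> Income
  P4: UrbanRes <- Experience -> Tenure -> Region -> Income
That exhausts the simple backdoor paths. Count: 4.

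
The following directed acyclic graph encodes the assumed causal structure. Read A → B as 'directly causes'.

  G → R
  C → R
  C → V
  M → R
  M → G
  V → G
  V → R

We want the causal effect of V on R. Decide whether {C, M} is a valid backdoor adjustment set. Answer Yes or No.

Yes

Backdoor paths from V to R (paths whose first edge points into V):
  P1: V <- C -> R
Condition 1 (no descendant of V in the set): holds — descendants of V are {G, R}; none are in {C, M}.
Condition 2 (every backdoor path blocked by {C, M}):
  P1: blocked at fork node C ∈ conditioning set.
{C, M} satisfies the backdoor criterion.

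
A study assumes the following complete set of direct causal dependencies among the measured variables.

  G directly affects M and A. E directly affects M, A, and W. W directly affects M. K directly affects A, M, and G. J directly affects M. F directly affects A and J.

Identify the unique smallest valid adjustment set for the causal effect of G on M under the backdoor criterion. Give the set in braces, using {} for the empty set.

Variables eligible for adjustment (non-descendants of G, excluding G and M): {E, F, J, K, W}.
Backdoor paths from G to M:
  P1: G <- K -> M
  P2: G <- K -> A <- E -> W -> M
  P3: G <- K -> A <- E -> M
  P4: G <- K -> A <- F -> J -> M
The empty set is not sufficient: P1 (G <- K -> M) has no collider blocking it and no conditioned non-collider, so it is open.
Try {K}:
  P1: blocked at fork node K ∈ conditioning set.
  P2: blocked at fork node K ∈ conditioning set.
  P3: blocked at fork node K ∈ conditioning set.
  P4: blocked at fork node K ∈ conditioning set.
{K} contains no descendant of G and blocks every backdoor path.
No other singleton works — e.g. {E} leaves P1 open — so {K} is the unique smallest valid adjustment set.

{K}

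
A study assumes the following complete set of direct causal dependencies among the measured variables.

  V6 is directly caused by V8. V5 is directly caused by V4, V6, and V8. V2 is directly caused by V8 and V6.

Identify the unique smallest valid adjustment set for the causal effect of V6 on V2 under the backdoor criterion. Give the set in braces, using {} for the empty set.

Variables eligible for adjustment (non-descendants of V6, excluding V6 and V2): {V4, V8}.
Backdoor paths from V6 to V2:
  P1: V6 <- V8 -> V2
The empty set is not sufficient: P1 (V6 <- V8 -> V2) has no collider blocking it and no conditioned non-collider, so it is open.
Try {V8}:
  P1: blocked at fork node V8 ∈ conditioning set.
{V8} contains no descendant of V6 and blocks every backdoor path.
No other singleton works — e.g. {V4} leaves P1 open — so {V8} is the unique smallest valid adjustment set.

{V8}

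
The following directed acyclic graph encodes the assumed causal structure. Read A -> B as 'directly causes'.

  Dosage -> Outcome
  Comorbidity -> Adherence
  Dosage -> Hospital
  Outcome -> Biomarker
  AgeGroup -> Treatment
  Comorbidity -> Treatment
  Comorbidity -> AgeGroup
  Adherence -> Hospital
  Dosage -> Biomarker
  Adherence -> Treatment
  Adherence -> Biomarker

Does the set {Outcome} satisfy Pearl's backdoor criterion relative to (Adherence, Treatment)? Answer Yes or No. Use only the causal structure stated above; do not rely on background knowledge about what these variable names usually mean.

Backdoor paths from Adherence to Treatment (paths whose first edge points into Adherence):
  P1: Adherence <- Comorbidity -> AgeGroup -> Treatment
  P2: Adherence <- Comorbidity -> Treatment
Condition 1 (no descendant of Adherence in the set): holds — descendants of Adherence are {Biomarker, Hospital, Treatment}; none are in {Outcome}.
Condition 2 (every backdoor path blocked by {Outcome}):
  P1: open — no interior node is in the conditioning set.
  P2: open — no interior node is in the conditioning set.
{Outcome} does not satisfy the backdoor criterion.

No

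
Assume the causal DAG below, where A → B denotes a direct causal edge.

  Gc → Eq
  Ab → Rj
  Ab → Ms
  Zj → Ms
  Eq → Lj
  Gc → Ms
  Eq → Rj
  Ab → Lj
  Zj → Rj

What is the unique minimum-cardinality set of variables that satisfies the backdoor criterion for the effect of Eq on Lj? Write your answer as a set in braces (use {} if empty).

Variables eligible for adjustment (non-descendants of Eq, excluding Eq and Lj): {Ab, Gc, Ms, Zj}.
Backdoor paths from Eq to Lj:
  P1: Eq <- Gc -> Ms <- Zj -> Rj <- Ab -> Lj
  P2: Eq <- Gc -> Ms <- Ab -> Lj
Each backdoor path contains an unconditioned collider, so every path is already blocked with the empty conditioning set:
  P1: blocked at collider Ms (neither it nor any descendant is in the conditioning set).
  P2: blocked at collider Ms (neither it nor any descendant is in the conditioning set).
The empty set is therefore the unique smallest valid set.

{}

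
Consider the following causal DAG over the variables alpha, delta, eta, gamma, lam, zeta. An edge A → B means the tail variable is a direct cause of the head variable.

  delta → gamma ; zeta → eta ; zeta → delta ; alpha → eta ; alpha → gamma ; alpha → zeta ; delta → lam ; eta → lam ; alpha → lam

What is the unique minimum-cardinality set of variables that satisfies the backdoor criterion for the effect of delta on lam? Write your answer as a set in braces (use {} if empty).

{zeta}

Variables eligible for adjustment (non-descendants of delta, excluding delta and lam): {alpha, eta, zeta}.
Backdoor paths from delta to lam:
  P1: delta <- zeta <- alpha -> eta -> lam
  P2: delta <- zeta <- alpha -> lam
  P3: delta <- zeta -> eta <- alpha -> lam
  P4: delta <- zeta -> eta -> lam
The empty set is not sufficient: P1 (delta <- zeta <- alpha -> eta -> lam) has no collider blocking it and no conditioned non-collider, so it is open.
Try {zeta}:
  P1: blocked at chain node zeta ∈ conditioning set.
  P2: blocked at chain node zeta ∈ conditioning set.
  P3: blocked at fork node zeta ∈ conditioning set.
  P4: blocked at fork node zeta ∈ conditioning set.
{zeta} contains no descendant of delta and blocks every backdoor path.
No other singleton works — e.g. {alpha} leaves P4 open — so {zeta} is the unique smallest valid adjustment set.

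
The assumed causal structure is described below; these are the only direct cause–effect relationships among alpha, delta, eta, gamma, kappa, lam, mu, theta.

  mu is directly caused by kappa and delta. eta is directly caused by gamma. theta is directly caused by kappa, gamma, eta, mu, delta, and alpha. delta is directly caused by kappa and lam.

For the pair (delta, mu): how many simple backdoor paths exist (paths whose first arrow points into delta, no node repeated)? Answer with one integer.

2

A backdoor path from delta to mu is any simple undirected path whose first edge points into delta (i.e. leaves delta via a parent).
Parents of delta: {kappa, lam}.
Enumerating:
  P1: delta <- kappa -> mu
  P2: delta <- kappa -> theta <- mu
That exhausts the simple backdoor paths. Count: 2.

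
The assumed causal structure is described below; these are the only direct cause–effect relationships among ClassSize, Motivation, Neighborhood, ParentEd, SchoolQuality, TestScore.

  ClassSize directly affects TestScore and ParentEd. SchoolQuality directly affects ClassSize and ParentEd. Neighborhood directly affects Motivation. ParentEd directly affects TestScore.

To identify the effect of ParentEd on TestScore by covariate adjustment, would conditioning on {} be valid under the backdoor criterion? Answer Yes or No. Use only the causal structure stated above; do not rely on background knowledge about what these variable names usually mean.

No

Backdoor paths from ParentEd to TestScore (paths whose first edge points into ParentEd):
  P1: ParentEd <- SchoolQuality -> ClassSize -> TestScore
  P2: ParentEd <- ClassSize -> TestScore
Condition 1 (no descendant of ParentEd in the set): holds — descendants of ParentEd are {TestScore}; none are in {}.
Condition 2 (every backdoor path blocked by {}):
  P1: open — no interior node is in the conditioning set.
  P2: open — no interior node is in the conditioning set.
{} does not satisfy the backdoor criterion.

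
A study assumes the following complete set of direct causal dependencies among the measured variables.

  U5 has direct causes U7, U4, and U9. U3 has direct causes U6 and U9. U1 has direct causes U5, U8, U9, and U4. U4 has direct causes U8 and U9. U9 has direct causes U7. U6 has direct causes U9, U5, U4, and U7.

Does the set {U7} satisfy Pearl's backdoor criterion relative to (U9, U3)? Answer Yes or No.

Backdoor paths from U9 to U3 (paths whose first edge points into U9):
  P1: U9 <- U7 -> U5 <- U4 -> U6 -> U3
  P2: U9 <- U7 -> U5 -> U6 -> U3
  P3: U9 <- U7 -> U5 -> U1 <- U8 -> U4 -> U6 -> U3
  P4: U9 <- U7 -> U5 -> U1 <- U4 -> U6 -> U3
  P5: U9 <- U7 -> U6 -> U3
Condition 1 (no descendant of U9 in the set): holds — descendants of U9 are {U1, U3, U4, U5, U6}; none are in {U7}.
Condition 2 (every backdoor path blocked by {U7}):
  P1: blocked at fork node U7 ∈ conditioning set.
  P2: blocked at fork node U7 ∈ conditioning set.
  P3: blocked at fork node U7 ∈ conditioning set.
  P4: blocked at fork node U7 ∈ conditioning set.
  P5: blocked at fork node U7 ∈ conditioning set.
{U7} satisfies the backdoor criterion.

Yes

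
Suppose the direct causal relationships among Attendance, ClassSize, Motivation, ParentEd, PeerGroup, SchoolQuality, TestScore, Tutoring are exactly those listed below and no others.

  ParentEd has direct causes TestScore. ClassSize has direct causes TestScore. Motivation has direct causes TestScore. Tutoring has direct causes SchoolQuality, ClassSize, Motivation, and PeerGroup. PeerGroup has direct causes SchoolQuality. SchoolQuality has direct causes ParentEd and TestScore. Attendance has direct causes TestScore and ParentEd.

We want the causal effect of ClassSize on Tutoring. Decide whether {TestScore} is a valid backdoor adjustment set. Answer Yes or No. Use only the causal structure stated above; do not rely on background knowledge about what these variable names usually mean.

Yes

Backdoor paths from ClassSize to Tutoring (paths whose first edge points into ClassSize):
  P1: ClassSize <- TestScore -> ParentEd -> SchoolQuality -> PeerGroup -> Tutoring
  P2: ClassSize <- TestScore -> ParentEd -> SchoolQuality -> Tutoring
  P3: ClassSize <- TestScore -> SchoolQuality -> PeerGroup -> Tutoring
  P4: ClassSize <- TestScore -> SchoolQuality -> Tutoring
  P5: ClassSize <- TestScore -> Attendance <- ParentEd -> SchoolQuality -> PeerGroup -> Tutoring
  P6: ClassSize <- TestScore -> Attendance <- ParentEd -> SchoolQuality -> Tutoring
  P7: ClassSize <- TestScore -> Motivation -> Tutoring
Condition 1 (no descendant of ClassSize in the set): holds — descendants of ClassSize are {Tutoring}; none are in {TestScore}.
Condition 2 (every backdoor path blocked by {TestScore}):
  P1: blocked at fork node TestScore ∈ conditioning set.
  P2: blocked at fork node TestScore ∈ conditioning set.
  P3: blocked at fork node TestScore ∈ conditioning set.
  P4: blocked at fork node TestScore ∈ conditioning set.
  P5: blocked at fork node TestScore ∈ conditioning set.
  P6: blocked at fork node TestScore ∈ conditioning set.
  P7: blocked at fork node TestScore ∈ conditioning set.
{TestScore} satisfies the backdoor criterion.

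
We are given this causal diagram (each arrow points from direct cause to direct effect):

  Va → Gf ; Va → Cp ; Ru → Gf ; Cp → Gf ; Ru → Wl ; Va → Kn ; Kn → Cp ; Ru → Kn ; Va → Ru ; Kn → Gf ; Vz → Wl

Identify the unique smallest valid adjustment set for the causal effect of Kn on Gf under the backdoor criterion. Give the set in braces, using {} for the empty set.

{Ru, Va}

Variables eligible for adjustment (non-descendants of Kn, excluding Kn and Gf): {Ru, Va, Vz, Wl}.
Backdoor paths from Kn to Gf:
  P1: Kn <- Va -> Ru -> Gf
  P2: Kn <- Va -> Cp -> Gf
  P3: Kn <- Va -> Gf
  P4: Kn <- Ru <- Va -> Cp -> Gf
  P5: Kn <- Ru <- Va -> Gf
  P6: Kn <- Ru -> Gf
The empty set is not sufficient: P1 (Kn <- Va -> Ru -> Gf) has no collider blocking it and no conditioned non-collider, so it is open.
Try {Ru, Va}:
  P1: blocked at fork node Va ∈ conditioning set.
  P2: blocked at fork node Va ∈ conditioning set.
  P3: blocked at fork node Va ∈ conditioning set.
  P4: blocked at chain node Ru ∈ conditioning set.
  P5: blocked at chain node Ru ∈ conditioning set.
  P6: blocked at fork node Ru ∈ conditioning set.
{Ru, Va} contains no descendant of Kn and blocks every backdoor path.
Every element of {Ru, Va} is needed (dropping Ru leaves P6 open; dropping Va leaves P2 open), so no proper subset is valid.
Among all size-2 subsets of the eligible variables, only {Ru, Va} blocks every backdoor path, so it is the unique smallest valid adjustment set.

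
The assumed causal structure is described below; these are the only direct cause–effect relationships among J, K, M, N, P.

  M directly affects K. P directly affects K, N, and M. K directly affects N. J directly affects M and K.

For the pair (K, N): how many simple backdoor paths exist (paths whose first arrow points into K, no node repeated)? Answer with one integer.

A backdoor path from K to N is any simple undirected path whose first edge points into K (i.e. leaves K via a parent).
Parents of K: {J, M, P}.
Enumerating:
  P1: K <- J -> M <- P -> N
  P2: K <- P -> N
  P3: K <- M <- P -> N
That exhausts the simple backdoor paths. Count: 3.

3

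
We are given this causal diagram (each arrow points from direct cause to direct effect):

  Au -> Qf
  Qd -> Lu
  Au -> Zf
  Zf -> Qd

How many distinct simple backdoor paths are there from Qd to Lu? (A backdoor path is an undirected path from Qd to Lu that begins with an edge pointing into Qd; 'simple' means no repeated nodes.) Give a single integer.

A backdoor path from Qd to Lu is any simple undirected path whose first edge points into Qd (i.e. leaves Qd via a parent).
Parents of Qd: {Zf}.
No simple path from any parent of Qd reaches Lu without revisiting Qd, so there are no backdoor paths.

0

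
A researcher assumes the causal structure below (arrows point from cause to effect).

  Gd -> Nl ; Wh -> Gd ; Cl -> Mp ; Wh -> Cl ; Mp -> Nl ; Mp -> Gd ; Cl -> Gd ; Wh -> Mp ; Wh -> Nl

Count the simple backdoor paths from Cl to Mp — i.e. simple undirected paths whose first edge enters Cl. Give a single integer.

5

A backdoor path from Cl to Mp is any simple undirected path whose first edge points into Cl (i.e. leaves Cl via a parent).
Parents of Cl: {Wh}.
Enumerating:
  P1: Cl <- Wh -> Mp
  P2: Cl <- Wh -> Gd <- Mp
  P3: Cl <- Wh -> Gd -> Nl <- Mp
  P4: Cl <- Wh -> Nl <- Mp
  P5: Cl <- Wh -> Nl <- Gd <- Mp
That exhausts the simple backdoor paths. Count: 5.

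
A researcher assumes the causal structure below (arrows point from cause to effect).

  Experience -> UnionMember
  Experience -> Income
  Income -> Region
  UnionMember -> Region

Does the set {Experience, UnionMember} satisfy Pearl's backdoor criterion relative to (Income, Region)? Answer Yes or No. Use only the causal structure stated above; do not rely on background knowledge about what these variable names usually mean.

Yes

Backdoor paths from Income to Region (paths whose first edge points into Income):
  P1: Income <- Experience -> UnionMember -> Region
Condition 1 (no descendant of Income in the set): holds — descendants of Income are {Region}; none are in {Experience, UnionMember}.
Condition 2 (every backdoor path blocked by {Experience, UnionMember}):
  P1: blocked at fork node Experience ∈ conditioning set.
{Experience, UnionMember} satisfies the backdoor criterion.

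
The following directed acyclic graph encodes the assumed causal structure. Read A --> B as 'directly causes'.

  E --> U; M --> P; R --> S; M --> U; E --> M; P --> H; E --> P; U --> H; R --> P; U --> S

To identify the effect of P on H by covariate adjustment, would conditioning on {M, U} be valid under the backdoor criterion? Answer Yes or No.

Backdoor paths from P to H (paths whose first edge points into P):
  P1: P <- E -> M -> U -> H
  P2: P <- E -> U -> H
  P3: P <- R -> S <- U -> H
  P4: P <- M <- E -> U -> H
  P5: P <- M -> U -> H
Condition 1 (no descendant of P in the set): holds — descendants of P are {H}; none are in {M, U}.
Condition 2 (every backdoor path blocked by {M, U}):
  P1: blocked at chain node M ∈ conditioning set.
  P2: blocked at chain node U ∈ conditioning set.
  P3: blocked at collider S (neither it nor any descendant is in the conditioning set).
  P4: blocked at chain node M ∈ conditioning set.
  P5: blocked at fork node M ∈ conditioning set.
{M, U} satisfies the backdoor criterion.

Yes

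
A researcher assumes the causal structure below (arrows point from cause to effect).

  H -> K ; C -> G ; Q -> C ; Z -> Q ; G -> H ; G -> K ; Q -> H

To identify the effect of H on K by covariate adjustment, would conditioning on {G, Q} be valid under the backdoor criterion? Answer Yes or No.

Yes

Backdoor paths from H to K (paths whose first edge points into H):
  P1: H <- Q -> C -> G -> K
  P2: H <- G -> K
Condition 1 (no descendant of H in the set): holds — descendants of H are {K}; none are in {G, Q}.
Condition 2 (every backdoor path blocked by {G, Q}):
  P1: blocked at fork node Q ∈ conditioning set.
  P2: blocked at fork node G ∈ conditioning set.
{G, Q} satisfies the backdoor criterion.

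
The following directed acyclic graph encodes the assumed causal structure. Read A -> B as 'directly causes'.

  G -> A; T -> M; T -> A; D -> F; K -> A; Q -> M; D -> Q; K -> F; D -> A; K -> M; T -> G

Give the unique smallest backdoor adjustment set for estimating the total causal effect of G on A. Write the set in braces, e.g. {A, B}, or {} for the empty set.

{T}

Variables eligible for adjustment (non-descendants of G, excluding G and A): {D, F, K, M, Q, T}.
Backdoor paths from G to A:
  P1: G <- T -> M <- Q <- D -> A
  P2: G <- T -> M <- Q <- D -> F <- K -> A
  P3: G <- T -> M <- K -> A
  P4: G <- T -> M <- K -> F <- D -> A
  P5: G <- T -> A
The empty set is not sufficient: P5 (G <- T -> A) has no collider blocking it and no conditioned non-collider, so it is open.
Try {T}:
  P1: blocked at fork node T ∈ conditioning set.
  P2: blocked at fork node T ∈ conditioning set.
  P3: blocked at fork node T ∈ conditioning set.
  P4: blocked at fork node T ∈ conditioning set.
  P5: blocked at fork node T ∈ conditioning set.
{T} contains no descendant of G and blocks every backdoor path.
No other singleton works — e.g. {D} leaves P5 open — so {T} is the unique smallest valid adjustment set.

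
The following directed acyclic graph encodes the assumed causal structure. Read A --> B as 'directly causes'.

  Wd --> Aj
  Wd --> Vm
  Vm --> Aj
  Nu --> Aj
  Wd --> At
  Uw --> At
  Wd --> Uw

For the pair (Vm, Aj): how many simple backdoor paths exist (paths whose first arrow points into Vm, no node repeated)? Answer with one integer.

A backdoor path from Vm to Aj is any simple undirected path whose first edge points into Vm (i.e. leaves Vm via a parent).
Parents of Vm: {Wd}.
Enumerating:
  P1: Vm <- Wd -> Aj
That exhausts the simple backdoor paths. Count: 1.

1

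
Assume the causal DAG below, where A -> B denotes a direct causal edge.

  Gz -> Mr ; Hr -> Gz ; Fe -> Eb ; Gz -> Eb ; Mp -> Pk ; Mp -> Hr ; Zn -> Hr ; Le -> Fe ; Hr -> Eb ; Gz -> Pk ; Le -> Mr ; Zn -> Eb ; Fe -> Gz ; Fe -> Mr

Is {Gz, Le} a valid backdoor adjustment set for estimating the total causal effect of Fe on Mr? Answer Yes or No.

Backdoor paths from Fe to Mr (paths whose first edge points into Fe):
  P1: Fe <- Le -> Mr
Condition 1 (no descendant of Fe in the set): FAILS — Gz is a descendant of Fe.
Condition 2 (every backdoor path blocked by {Gz, Le}):
  P1: blocked at fork node Le ∈ conditioning set.
{Gz, Le} does not satisfy the backdoor criterion.

No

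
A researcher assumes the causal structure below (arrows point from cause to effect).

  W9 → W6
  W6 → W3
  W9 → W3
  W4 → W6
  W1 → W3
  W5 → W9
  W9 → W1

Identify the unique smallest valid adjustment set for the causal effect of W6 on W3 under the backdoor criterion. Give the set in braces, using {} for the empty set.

Variables eligible for adjustment (non-descendants of W6, excluding W6 and W3): {W1, W4, W5, W9}.
Backdoor paths from W6 to W3:
  P1: W6 <- W9 -> W1 -> W3
  P2: W6 <- W9 -> W3
The empty set is not sufficient: P1 (W6 <- W9 -> W1 -> W3) has no collider blocking it and no conditioned non-collider, so it is open.
Try {W9}:
  P1: blocked at fork node W9 ∈ conditioning set.
  P2: blocked at fork node W9 ∈ conditioning set.
{W9} contains no descendant of W6 and blocks every backdoor path.
No other singleton works — e.g. {W5} leaves P1 open — so {W9} is the unique smallest valid adjustment set.

{W9}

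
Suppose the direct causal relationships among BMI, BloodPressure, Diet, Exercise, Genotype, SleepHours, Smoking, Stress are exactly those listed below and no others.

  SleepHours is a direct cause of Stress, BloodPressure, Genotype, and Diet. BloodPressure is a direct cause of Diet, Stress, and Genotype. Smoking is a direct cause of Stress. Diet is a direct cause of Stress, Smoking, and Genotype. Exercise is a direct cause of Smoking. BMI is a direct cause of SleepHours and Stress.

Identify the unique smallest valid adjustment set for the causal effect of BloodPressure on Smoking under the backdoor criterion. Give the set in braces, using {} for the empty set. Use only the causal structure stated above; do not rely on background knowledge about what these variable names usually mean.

{SleepHours}

Variables eligible for adjustment (non-descendants of BloodPressure, excluding BloodPressure and Smoking): {BMI, Exercise, SleepHours}.
Backdoor paths from BloodPressure to Smoking:
  P1: BloodPressure <- SleepHours <- BMI -> Stress <- Diet -> Smoking
  P2: BloodPressure <- SleepHours <- BMI -> Stress <- Smoking
  P3: BloodPressure <- SleepHours -> Diet -> Smoking
  P4: BloodPressure <- SleepHours -> Diet -> Stress <- Smoking
  P5: BloodPressure <- SleepHours -> Genotype <- Diet -> Smoking
  P6: BloodPressure <- SleepHours -> Genotype <- Diet -> Stress <- Smoking
  P7: BloodPressure <- SleepHours -> Stress <- Diet -> Smoking
  P8: BloodPressure <- SleepHours -> Stress <- Smoking
The empty set is not sufficient: P3 (BloodPressure <- SleepHours -> Diet -> Smoking) has no collider blocking it and no conditioned non-collider, so it is open.
Try {SleepHours}:
  P1: blocked at chain node SleepHours ∈ conditioning set.
  P2: blocked at chain node SleepHours ∈ conditioning set.
  P3: blocked at fork node SleepHours ∈ conditioning set.
  P4: blocked at fork node SleepHours ∈ conditioning set.
  P5: blocked at fork node SleepHours ∈ conditioning set.
  P6: blocked at fork node SleepHours ∈ conditioning set.
  P7: blocked at fork node SleepHours ∈ conditioning set.
  P8: blocked at fork node SleepHours ∈ conditioning set.
{SleepHours} contains no descendant of BloodPressure and blocks every backdoor path.
No other singleton works — e.g. {BMI} leaves P3 open — so {SleepHours} is the unique smallest valid adjustment set.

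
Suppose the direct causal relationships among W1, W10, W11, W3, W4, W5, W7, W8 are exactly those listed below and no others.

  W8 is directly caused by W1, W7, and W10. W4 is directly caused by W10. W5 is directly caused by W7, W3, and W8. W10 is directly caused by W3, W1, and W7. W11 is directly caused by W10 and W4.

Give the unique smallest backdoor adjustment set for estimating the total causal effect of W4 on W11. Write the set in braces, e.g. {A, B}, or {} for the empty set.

{W10}

Variables eligible for adjustment (non-descendants of W4, excluding W4 and W11): {W1, W10, W3, W5, W7, W8}.
Backdoor paths from W4 to W11:
  P1: W4 <- W10 -> W11
The empty set is not sufficient: P1 (W4 <- W10 -> W11) has no collider blocking it and no conditioned non-collider, so it is open.
Try {W10}:
  P1: blocked at fork node W10 ∈ conditioning set.
{W10} contains no descendant of W4 and blocks every backdoor path.
No other singleton works — e.g. {W1} leaves P1 open — so {W10} is the unique smallest valid adjustment set.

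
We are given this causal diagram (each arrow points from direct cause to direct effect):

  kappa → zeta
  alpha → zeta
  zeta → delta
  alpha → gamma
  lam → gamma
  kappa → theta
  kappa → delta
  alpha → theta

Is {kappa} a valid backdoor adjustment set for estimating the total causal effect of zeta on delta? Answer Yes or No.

Backdoor paths from zeta to delta (paths whose first edge points into zeta):
  P1: zeta <- kappa -> delta
  P2: zeta <- alpha -> theta <- kappa -> delta
Condition 1 (no descendant of zeta in the set): holds — descendants of zeta are {delta}; none are in {kappa}.
Condition 2 (every backdoor path blocked by {kappa}):
  P1: blocked at fork node kappa ∈ conditioning set.
  P2: blocked at collider theta (neither it nor any descendant is in the conditioning set).
{kappa} satisfies the backdoor criterion.

Yes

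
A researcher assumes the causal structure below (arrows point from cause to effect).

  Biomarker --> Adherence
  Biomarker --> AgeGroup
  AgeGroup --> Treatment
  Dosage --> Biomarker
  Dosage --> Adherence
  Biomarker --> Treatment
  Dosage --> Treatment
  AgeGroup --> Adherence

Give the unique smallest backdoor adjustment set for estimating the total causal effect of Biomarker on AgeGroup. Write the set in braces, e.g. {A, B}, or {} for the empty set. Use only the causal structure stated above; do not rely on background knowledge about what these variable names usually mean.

Variables eligible for adjustment (non-descendants of Biomarker, excluding Biomarker and AgeGroup): {Dosage}.
Backdoor paths from Biomarker to AgeGroup:
  P1: Biomarker <- Dosage -> Treatment <- AgeGroup
  P2: Biomarker <- Dosage -> Adherence <- AgeGroup
Each backdoor path contains an unconditioned collider, so every path is already blocked with the empty conditioning set:
  P1: blocked at collider Treatment (neither it nor any descendant is in the conditioning set).
  P2: blocked at collider Adherence (neither it nor any descendant is in the conditioning set).
The empty set is therefore the unique smallest valid set.

{}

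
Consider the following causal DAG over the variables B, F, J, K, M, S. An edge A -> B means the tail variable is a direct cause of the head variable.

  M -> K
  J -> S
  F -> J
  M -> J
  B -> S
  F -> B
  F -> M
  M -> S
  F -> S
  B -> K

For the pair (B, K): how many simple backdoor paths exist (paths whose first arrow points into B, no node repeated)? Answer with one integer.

5

A backdoor path from B to K is any simple undirected path whose first edge points into B (i.e. leaves B via a parent).
Parents of B: {F}.
Enumerating:
  P1: B <- F -> M -> K
  P2: B <- F -> J <- M -> K
  P3: B <- F -> J -> S <- M -> K
  P4: B <- F -> S <- M -> K
  P5: B <- F -> S <- J <- M -> K
That exhausts the simple backdoor paths. Count: 5.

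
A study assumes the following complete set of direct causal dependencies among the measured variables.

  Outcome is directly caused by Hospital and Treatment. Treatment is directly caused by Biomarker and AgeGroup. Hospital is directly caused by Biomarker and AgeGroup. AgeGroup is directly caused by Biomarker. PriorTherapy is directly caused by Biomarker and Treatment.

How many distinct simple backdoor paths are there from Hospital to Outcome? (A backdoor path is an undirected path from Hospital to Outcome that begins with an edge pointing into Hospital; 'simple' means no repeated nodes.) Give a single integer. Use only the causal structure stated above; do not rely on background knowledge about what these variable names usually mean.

6

A backdoor path from Hospital to Outcome is any simple undirected path whose first edge points into Hospital (i.e. leaves Hospital via a parent).
Parents of Hospital: {AgeGroup, Biomarker}.
Enumerating:
  P1: Hospital <- Biomarker -> AgeGroup -> Treatment -> Outcome
  P2: Hospital <- Biomarker -> Treatment -> Outcome
  P3: Hospital <- Biomarker -> PriorTherapy <- Treatment -> Outcome
  P4: Hospital <- AgeGroup <- Biomarker -> Treatment -> Outcome
  P5: Hospital <- AgeGroup <- Biomarker -> PriorTherapy <- Treatment -> Outcome
  P6: Hospital <- AgeGroup -> Treatment -> Outcome
That exhausts the simple backdoor paths. Count: 6.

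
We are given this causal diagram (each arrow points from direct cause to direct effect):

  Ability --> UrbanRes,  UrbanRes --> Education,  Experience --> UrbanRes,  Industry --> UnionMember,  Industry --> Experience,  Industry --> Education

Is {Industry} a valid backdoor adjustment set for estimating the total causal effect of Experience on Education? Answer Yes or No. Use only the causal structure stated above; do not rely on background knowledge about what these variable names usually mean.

Yes

Backdoor paths from Experience to Education (paths whose first edge points into Experience):
  P1: Experience <- Industry -> Education
Condition 1 (no descendant of Experience in the set): holds — descendants of Experience are {Education, UrbanRes}; none are in {Industry}.
Condition 2 (every backdoor path blocked by {Industry}):
  P1: blocked at fork node Industry ∈ conditioning set.
{Industry} satisfies the backdoor criterion.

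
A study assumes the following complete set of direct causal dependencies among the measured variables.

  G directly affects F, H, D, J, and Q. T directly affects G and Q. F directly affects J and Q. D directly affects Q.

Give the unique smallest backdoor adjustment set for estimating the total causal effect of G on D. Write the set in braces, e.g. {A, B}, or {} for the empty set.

{}

Variables eligible for adjustment (non-descendants of G, excluding G and D): {T}.
Backdoor paths from G to D:
  P1: G <- T -> Q <- D
Each backdoor path contains an unconditioned collider, so every path is already blocked with the empty conditioning set:
  P1: blocked at collider Q (neither it nor any descendant is in the conditioning set).
The empty set is therefore the unique smallest valid set.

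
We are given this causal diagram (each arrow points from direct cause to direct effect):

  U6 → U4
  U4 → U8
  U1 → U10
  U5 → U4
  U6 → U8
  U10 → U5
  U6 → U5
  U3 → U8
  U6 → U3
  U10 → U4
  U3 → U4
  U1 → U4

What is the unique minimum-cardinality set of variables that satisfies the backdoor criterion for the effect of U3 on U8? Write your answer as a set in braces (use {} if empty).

{U6}

Variables eligible for adjustment (non-descendants of U3, excluding U3 and U8): {U1, U10, U5, U6}.
Backdoor paths from U3 to U8:
  P1: U3 <- U6 -> U5 <- U10 <- U1 -> U4 -> U8
  P2: U3 <- U6 -> U5 <- U10 -> U4 -> U8
  P3: U3 <- U6 -> U5 -> U4 -> U8
  P4: U3 <- U6 -> U4 -> U8
  P5: U3 <- U6 -> U8
The empty set is not sufficient: P3 (U3 <- U6 -> U5 -> U4 -> U8) has no collider blocking it and no conditioned non-collider, so it is open.
Try {U6}:
  P1: blocked at fork node U6 ∈ conditioning set.
  P2: blocked at fork node U6 ∈ conditioning set.
  P3: blocked at fork node U6 ∈ conditioning set.
  P4: blocked at fork node U6 ∈ conditioning set.
  P5: blocked at fork node U6 ∈ conditioning set.
{U6} contains no descendant of U3 and blocks every backdoor path.
No other singleton works — e.g. {U1} leaves P3 open — so {U6} is the unique smallest valid adjustment set.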